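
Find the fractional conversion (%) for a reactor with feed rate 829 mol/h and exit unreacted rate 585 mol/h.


X = (F_in - F_out) / F_in * 100
Moles reacted = 829 - 585 = 244
X = 244 / 829 * 100
= 0.2943 * 100
= 29.43 %

29.43 %


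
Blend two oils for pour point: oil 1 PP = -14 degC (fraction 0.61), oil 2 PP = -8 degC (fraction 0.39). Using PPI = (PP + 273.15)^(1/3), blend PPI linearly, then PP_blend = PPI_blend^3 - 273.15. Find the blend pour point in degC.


PPI_1 = (-14 + 273.15)^(1/3) = 6.375541
PPI_2 = (-8 + 273.15)^(1/3) = 6.42437
PPI_blend = 0.61 * 6.375541 + 0.39 * 6.42437 = 6.394584
PP_blend = 6.394584^3 - 273.15 = 261.479 - 273.15 = -11.67

-11.67 degC


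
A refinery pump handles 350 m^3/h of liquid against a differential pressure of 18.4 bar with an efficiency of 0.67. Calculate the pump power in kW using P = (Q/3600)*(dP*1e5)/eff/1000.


Q = 350 / 3600 = 0.0972222 m^3/s
P = 0.0972222 * (18.4 * 1e5) / 0.67 / 1000 = 267.0

267.0 kW


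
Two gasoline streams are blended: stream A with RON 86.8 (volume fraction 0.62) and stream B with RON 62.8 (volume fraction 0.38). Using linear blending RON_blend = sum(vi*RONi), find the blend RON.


Linear blending: RON_blend = sum(vi * RONi)
Contribution 1: 0.62 * 86.8 = 53.816
Contribution 2: 0.38 * 62.8 = 23.864
RON_blend = 53.816 + 23.864 = 77.68

77.68


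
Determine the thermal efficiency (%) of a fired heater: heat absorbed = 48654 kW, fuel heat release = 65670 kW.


Furnace efficiency = Q_absorbed / Q_fuel * 100
= 48654 / 65670 * 100 = 74.09

74.09 %


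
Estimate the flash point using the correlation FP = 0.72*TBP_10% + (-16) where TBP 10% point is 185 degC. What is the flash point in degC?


FP = 0.72 * 185 + (-16) = 117.2

117.2 degC


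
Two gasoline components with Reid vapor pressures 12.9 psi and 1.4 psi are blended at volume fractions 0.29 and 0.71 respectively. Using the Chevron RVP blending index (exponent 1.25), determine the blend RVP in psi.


Chevron index: RVP_blend = (sum xi*RVPi^1.25)^(1/1.25)
RVP^1.25 terms: 0.29 * 12.9^1.25 + 0.71 * 1.4^1.25 = 8.17105
RVP_blend = 8.17105^(1/1.25) = 5.368

5.368 psi


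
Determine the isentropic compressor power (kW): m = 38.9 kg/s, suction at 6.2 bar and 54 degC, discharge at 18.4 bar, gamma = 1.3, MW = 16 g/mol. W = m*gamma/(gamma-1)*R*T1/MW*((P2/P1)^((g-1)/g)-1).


Isentropic work: W = m*(gamma/(gamma-1))*(R*T1/MW)*((P2/P1)^((gamma-1)/gamma) - 1)
T1 = 54 + 273.15 = 327.15 K
Pressure ratio = 18.4 / 6.2 = 2.96774
Exponent = (1.3 - 1)/1.3 = 0.230769
(P2/P1)^exp - 1 = 2.96774^0.230769 - 1 = 0.28535
W = 38.9 * 1.3 / 0.3 * 8.314 * 327.15 / 16 * 0.28535 = 8177

8177 kW


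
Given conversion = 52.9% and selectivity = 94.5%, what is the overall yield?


Overall yield = conversion (%) * selectivity (%) / 100
Conversion = 52.9%, Selectivity = 94.5%
Y = 52.9 * 94.5 / 100
= 49.9905 %

49.9905 %


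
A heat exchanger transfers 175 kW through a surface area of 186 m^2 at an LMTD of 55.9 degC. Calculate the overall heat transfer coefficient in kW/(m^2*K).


From Q = U*A*LMTD, U = Q / (A * LMTD)
U = 175 / (186 * 55.9) = 175 / 10397.4 = 0.01683

0.01683 kW/(m^2*K)


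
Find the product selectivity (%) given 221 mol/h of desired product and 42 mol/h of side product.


Selectivity = desired / (desired + undesired) * 100
Total products = 221 + 42 = 263 mol/h
S = 221 / 263 * 100
= 0.8403 * 100
= 84.03 %

84.03 %


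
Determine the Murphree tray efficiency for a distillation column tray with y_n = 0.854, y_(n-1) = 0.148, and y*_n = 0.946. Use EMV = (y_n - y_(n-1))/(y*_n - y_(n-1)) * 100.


Murphree vapor efficiency: EMV = (y_n - y_(n-1)) / (y*_n - y_(n-1)) * 100
EMV = (0.854 - 0.148) / (0.946 - 0.148) * 100 = 0.706 / 0.798 * 100 = 88.47

88.47 %


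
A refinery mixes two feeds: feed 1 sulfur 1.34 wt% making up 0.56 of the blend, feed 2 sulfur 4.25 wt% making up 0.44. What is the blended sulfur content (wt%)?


Linear sulfur blending: S_blend = x1*S1 + x2*S2
Contribution 1: 0.56 * 1.34 = 0.7504 wt%
Contribution 2: 0.44 * 4.25 = 1.87 wt%
S_blend = 0.7504 + 1.87 = 2.6204

2.6204 wt%


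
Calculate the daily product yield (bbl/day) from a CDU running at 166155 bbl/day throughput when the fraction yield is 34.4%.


Crude throughput = 166155 bbl/day
Fraction yield = 34.4%
yield = throughput * fraction / 100
yield = 166155 * 34.4 / 100 = 57157.32

57157.32 bbl/day


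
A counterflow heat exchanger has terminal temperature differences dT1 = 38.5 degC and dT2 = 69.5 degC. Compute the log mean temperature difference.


LMTD = (dT1 - dT2) / ln(dT1/dT2)
= (38.5 - 69.5) / ln(38.5 / 69.5) = -31 / -0.590669 = 52.48

52.48 degC


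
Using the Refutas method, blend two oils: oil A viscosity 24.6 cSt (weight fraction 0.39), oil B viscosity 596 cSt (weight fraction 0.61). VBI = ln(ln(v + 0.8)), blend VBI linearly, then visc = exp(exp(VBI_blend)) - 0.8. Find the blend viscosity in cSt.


Refutas method: VBN_i = 14.534*ln(ln(visc_i + 0.8)) + 10.975, blended linearly by mass fraction; since VBN is linear in VBI_i = ln(ln(visc_i + 0.8)) and the fractions sum to 1, blend VBI directly: visc = exp(exp(VBI_blend)) - 0.8
VBI_1 = ln(ln(24.6 + 0.8)) = 1.17395
VBI_2 = ln(ln(596 + 0.8)) = 1.85498
VBI_blend = 0.39 * 1.17395 + 0.61 * 1.85498 = 1.58938
visc_blend = exp(exp(1.58938)) - 0.8 = 133.6

133.6 cSt


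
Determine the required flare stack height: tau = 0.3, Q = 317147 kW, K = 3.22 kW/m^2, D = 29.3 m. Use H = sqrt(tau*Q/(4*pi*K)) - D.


tau*Q/(4*pi*K) = 0.3 * 317147 / (4 * pi * 3.22) = 2351.34
sqrt(2351.34) = 48.4906
H = 48.4906 - 29.3 = 19.19

19.19 m


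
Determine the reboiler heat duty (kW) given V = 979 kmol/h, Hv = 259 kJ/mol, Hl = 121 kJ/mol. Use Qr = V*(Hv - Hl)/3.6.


Qr = 979 * (259 - 121) / 3.6 = 979 * 138 / 3.6 = 37530

37530 kW


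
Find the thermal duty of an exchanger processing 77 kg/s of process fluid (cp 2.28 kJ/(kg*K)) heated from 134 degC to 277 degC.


Q = m_dot * cp * delta_T
delta_T = 277 - 134 = 143 K
Q = 77 * 2.28 * 143
= 175.56 * 143
= 25105.08 kW

25105.08 kW


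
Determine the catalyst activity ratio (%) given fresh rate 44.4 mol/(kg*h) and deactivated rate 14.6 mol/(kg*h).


Activity (%) = (rate_used / rate_fresh) * 100
rate_used = 14.6, rate_fresh = 44.4
= (14.6 / 44.4) * 100
= 0.3288 * 100 = 32.88

32.88 %


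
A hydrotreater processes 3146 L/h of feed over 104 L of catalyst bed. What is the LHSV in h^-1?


LHSV = volumetric feed rate / catalyst volume
= 3146 L/h / 104 L
= 30.25 h^-1

30.25 h^-1


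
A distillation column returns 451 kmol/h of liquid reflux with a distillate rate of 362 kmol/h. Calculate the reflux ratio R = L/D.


Reflux ratio definition: R = L / D (liquid returned / distillate withdrawn)
L = 451 kmol/h, D = 362 kmol/h
R = 451 / 362 = 1.246

1.246


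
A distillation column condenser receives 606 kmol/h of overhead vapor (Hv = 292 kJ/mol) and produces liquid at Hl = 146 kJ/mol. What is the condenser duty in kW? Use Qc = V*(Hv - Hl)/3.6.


Qc = 606 * (292 - 146) / 3.6 = 606 * 146 / 3.6 = 24580

24580 kW


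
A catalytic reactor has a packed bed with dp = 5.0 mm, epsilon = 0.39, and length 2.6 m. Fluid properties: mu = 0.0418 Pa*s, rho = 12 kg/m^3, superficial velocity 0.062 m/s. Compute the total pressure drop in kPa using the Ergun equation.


dp = 5.0 mm = 0.005 m
Viscous term = 150*0.0418*0.062*(1-0.39)^2 / (0.005^2*0.39^3) = 97540.5
Inertial term = 1.75*12*0.062^2*(1-0.39) / (0.005*0.39^3) = 166.023
dP/L = 97540.5 + 166.023 = 97706.5 Pa/m
dP = 97706.5 * 2.6 / 1000 = 254.0 kPa

254.0 kPa


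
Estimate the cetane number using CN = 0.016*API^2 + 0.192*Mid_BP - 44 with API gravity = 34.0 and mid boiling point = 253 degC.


CN = 0.016 * 34.0^2 + 0.192 * 253 - 44
CN = 18.496 + 48.576 - 44 = 23.072

23.072


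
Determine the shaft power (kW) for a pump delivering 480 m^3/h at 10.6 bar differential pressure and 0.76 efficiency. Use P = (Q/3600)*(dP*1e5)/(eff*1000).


Q = 480 / 3600 = 0.133333 m^3/s
P = 0.133333 * (10.6 * 1e5) / 0.76 / 1000 = 186.0

186.0 kW


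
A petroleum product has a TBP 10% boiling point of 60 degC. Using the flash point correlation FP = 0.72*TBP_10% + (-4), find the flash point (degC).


FP = 0.72 * 60 + (-4) = 39.2

39.2 degC


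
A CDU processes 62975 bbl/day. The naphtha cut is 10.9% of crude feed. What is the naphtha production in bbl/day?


Crude throughput = 62975 bbl/day
Fraction yield = 10.9%
yield = throughput * fraction / 100
yield = 62975 * 10.9 / 100 = 6864.275

6864.275 bbl/day


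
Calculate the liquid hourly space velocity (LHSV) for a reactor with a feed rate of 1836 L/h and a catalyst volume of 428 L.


LHSV = volumetric feed rate / catalyst volume
= 1836 L/h / 428 L
= 4.290 h^-1

4.290 h^-1


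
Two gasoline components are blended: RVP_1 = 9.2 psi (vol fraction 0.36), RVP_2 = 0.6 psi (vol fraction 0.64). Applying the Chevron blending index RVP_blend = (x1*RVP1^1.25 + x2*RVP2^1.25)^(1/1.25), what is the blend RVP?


Chevron index: RVP_blend = (sum xi*RVPi^1.25)^(1/1.25)
RVP^1.25 terms: 0.36 * 9.2^1.25 + 0.64 * 0.6^1.25 = 6.10612
RVP_blend = 6.10612^(1/1.25) = 4.252

4.252 psi


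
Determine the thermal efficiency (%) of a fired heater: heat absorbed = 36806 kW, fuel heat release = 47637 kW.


Furnace efficiency = Q_absorbed / Q_fuel * 100
= 36806 / 47637 * 100 = 77.26

77.26 %


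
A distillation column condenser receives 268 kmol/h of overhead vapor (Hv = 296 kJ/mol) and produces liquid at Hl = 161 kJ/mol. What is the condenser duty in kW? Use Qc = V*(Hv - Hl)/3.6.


Qc = 268 * (296 - 161) / 3.6 = 268 * 135 / 3.6 = 10050

10050 kW


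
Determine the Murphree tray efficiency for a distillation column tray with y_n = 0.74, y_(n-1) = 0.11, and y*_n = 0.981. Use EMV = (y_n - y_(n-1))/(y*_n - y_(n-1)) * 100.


Murphree vapor efficiency: EMV = (y_n - y_(n-1)) / (y*_n - y_(n-1)) * 100
EMV = (0.74 - 0.11) / (0.981 - 0.11) * 100 = 0.63 / 0.871 * 100 = 72.33

72.33 %


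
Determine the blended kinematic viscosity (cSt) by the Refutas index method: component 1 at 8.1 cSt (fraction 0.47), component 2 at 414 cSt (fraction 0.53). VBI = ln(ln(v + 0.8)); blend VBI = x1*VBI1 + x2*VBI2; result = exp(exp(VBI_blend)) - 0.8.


Refutas method: VBN_i = 14.534*ln(ln(visc_i + 0.8)) + 10.975, blended linearly by mass fraction; since VBN is linear in VBI_i = ln(ln(visc_i + 0.8)) and the fractions sum to 1, blend VBI directly: visc = exp(exp(VBI_blend)) - 0.8
VBI_1 = ln(ln(8.1 + 0.8)) = 0.782097
VBI_2 = ln(ln(414 + 0.8)) = 1.79638
VBI_blend = 0.47 * 0.782097 + 0.53 * 1.79638 = 1.31967
visc_blend = exp(exp(1.31967)) - 0.8 = 41.39

41.39 cSt


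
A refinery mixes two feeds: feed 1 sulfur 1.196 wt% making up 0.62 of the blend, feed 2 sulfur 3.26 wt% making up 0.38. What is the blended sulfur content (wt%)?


Linear sulfur blending: S_blend = x1*S1 + x2*S2
Contribution 1: 0.62 * 1.196 = 0.74152 wt%
Contribution 2: 0.38 * 3.26 = 1.2388 wt%
S_blend = 0.74152 + 1.2388 = 1.98032

1.98032 wt%


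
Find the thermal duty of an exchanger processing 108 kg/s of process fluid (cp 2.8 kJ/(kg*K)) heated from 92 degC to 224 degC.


Q = m_dot * cp * delta_T
delta_T = 224 - 92 = 132 K
Q = 108 * 2.8 * 132
= 302.4 * 132
= 39916.8 kW

39916.8 kW


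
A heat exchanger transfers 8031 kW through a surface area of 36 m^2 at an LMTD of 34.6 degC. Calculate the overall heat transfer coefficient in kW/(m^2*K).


From Q = U*A*LMTD, U = Q / (A * LMTD)
U = 8031 / (36 * 34.6) = 8031 / 1245.6 = 6.447

6.447 kW/(m^2*K)


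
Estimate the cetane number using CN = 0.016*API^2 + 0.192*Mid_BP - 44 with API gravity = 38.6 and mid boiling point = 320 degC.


CN = 0.016 * 38.6^2 + 0.192 * 320 - 44
CN = 23.83936 + 61.44 - 44 = 41.27936

41.27936


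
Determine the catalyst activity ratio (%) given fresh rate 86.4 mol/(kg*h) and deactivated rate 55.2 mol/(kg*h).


Activity (%) = (rate_used / rate_fresh) * 100
rate_used = 55.2, rate_fresh = 86.4
= (55.2 / 86.4) * 100
= 0.6389 * 100 = 63.89

63.89 %


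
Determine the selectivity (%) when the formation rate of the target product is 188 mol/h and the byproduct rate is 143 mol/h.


Selectivity = desired / (desired + undesired) * 100
Total products = 188 + 143 = 331 mol/h
S = 188 / 331 * 100
= 0.5680 * 100
= 56.80 %

56.80 %


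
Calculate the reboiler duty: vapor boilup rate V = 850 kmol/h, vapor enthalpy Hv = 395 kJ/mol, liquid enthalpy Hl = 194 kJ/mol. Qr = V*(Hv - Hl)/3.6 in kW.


Qr = 850 * (395 - 194) / 3.6 = 850 * 201 / 3.6 = 47460

47460 kW


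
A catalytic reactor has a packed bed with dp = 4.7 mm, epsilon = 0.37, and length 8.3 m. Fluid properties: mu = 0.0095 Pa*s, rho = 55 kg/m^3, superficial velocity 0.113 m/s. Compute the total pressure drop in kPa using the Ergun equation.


dp = 4.7 mm = 0.0047 m
Viscous term = 150*0.0095*0.113*(1-0.37)^2 / (0.0047^2*0.37^3) = 57118.1
Inertial term = 1.75*55*0.113^2*(1-0.37) / (0.0047*0.37^3) = 3252.33
dP/L = 57118.1 + 3252.33 = 60370.4 Pa/m
dP = 60370.4 * 8.3 / 1000 = 501.1 kPa

501.1 kPa


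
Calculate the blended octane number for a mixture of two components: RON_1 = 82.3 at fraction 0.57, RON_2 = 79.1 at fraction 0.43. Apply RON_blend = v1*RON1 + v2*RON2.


Linear blending: RON_blend = sum(vi * RONi)
Contribution 1: 0.57 * 82.3 = 46.911
Contribution 2: 0.43 * 79.1 = 34.013
RON_blend = 46.911 + 34.013 = 80.924

80.924


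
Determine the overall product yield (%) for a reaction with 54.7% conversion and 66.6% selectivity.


Overall yield = conversion (%) * selectivity (%) / 100
Conversion = 54.7%, Selectivity = 66.6%
Y = 54.7 * 66.6 / 100
= 36.4302 %

36.4302 %


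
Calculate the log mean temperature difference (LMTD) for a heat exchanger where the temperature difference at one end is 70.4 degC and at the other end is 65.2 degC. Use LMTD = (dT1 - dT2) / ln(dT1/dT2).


LMTD = (dT1 - dT2) / ln(dT1/dT2)
= (70.4 - 65.2) / ln(70.4 / 65.2) = 5.2 / 0.0767338 = 67.77

67.77 degC


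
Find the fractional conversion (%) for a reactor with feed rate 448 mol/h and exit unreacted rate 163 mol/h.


X = (F_in - F_out) / F_in * 100
Moles reacted = 448 - 163 = 285
X = 285 / 448 * 100
= 0.6362 * 100
= 63.62 %

63.62 %


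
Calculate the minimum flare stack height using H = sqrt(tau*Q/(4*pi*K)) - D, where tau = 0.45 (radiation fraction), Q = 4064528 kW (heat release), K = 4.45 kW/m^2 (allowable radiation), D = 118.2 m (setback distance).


tau*Q/(4*pi*K) = 0.45 * 4064528 / (4 * pi * 4.45) = 32707.9
sqrt(32707.9) = 180.853
H = 180.853 - 118.2 = 62.65

62.65 m


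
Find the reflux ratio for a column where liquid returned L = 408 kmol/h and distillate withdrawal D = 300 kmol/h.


Reflux ratio definition: R = L / D (liquid returned / distillate withdrawn)
L = 408 kmol/h, D = 300 kmol/h
R = 408 / 300 = 1.360

1.360


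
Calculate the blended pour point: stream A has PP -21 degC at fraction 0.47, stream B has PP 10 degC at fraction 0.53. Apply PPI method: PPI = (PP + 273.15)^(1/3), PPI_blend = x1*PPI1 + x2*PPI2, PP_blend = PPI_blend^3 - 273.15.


PPI_1 = (-21 + 273.15)^(1/3) = 6.317613
PPI_2 = (10 + 273.15)^(1/3) = 6.566574
PPI_blend = 0.47 * 6.317613 + 0.53 * 6.566574 = 6.449562
PP_blend = 6.449562^3 - 273.15 = 268.2815 - 273.15 = -4.87

-4.87 degC


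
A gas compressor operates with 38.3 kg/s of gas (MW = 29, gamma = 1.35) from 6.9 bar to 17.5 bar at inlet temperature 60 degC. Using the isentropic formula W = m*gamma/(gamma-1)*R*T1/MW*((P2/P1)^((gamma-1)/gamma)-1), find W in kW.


Isentropic work: W = m*(gamma/(gamma-1))*(R*T1/MW)*((P2/P1)^((gamma-1)/gamma) - 1)
T1 = 60 + 273.15 = 333.15 K
Pressure ratio = 17.5 / 6.9 = 2.53623
Exponent = (1.35 - 1)/1.35 = 0.259259
(P2/P1)^exp - 1 = 2.53623^0.259259 - 1 = 0.272886
W = 38.3 * 1.35 / 0.35 * 8.314 * 333.15 / 29 * 0.272886 = 3850

3850 kW


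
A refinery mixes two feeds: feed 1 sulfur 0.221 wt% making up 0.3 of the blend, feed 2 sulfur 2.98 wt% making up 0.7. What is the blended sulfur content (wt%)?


Linear sulfur blending: S_blend = x1*S1 + x2*S2
Contribution 1: 0.3 * 0.221 = 0.0663 wt%
Contribution 2: 0.7 * 2.98 = 2.086 wt%
S_blend = 0.0663 + 2.086 = 2.1523

2.1523 wt%


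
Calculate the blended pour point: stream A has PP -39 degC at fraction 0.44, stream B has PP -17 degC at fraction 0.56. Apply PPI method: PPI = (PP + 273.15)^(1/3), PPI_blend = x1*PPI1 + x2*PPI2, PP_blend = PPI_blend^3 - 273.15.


PPI_1 = (-39 + 273.15)^(1/3) = 6.163557
PPI_2 = (-17 + 273.15)^(1/3) = 6.350844
PPI_blend = 0.44 * 6.163557 + 0.56 * 6.350844 = 6.268438
PP_blend = 6.268438^3 - 273.15 = 246.3077 - 273.15 = -26.84

-26.84 degC


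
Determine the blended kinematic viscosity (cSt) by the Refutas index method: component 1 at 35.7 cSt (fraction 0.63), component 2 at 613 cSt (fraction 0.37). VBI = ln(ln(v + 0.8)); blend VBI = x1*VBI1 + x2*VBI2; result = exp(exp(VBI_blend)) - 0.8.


Refutas method: VBN_i = 14.534*ln(ln(visc_i + 0.8)) + 10.975, blended linearly by mass fraction; since VBN is linear in VBI_i = ln(ln(visc_i + 0.8)) and the fractions sum to 1, blend VBI directly: visc = exp(exp(VBI_blend)) - 0.8
VBI_1 = ln(ln(35.7 + 0.8)) = 1.28019
VBI_2 = ln(ln(613 + 0.8)) = 1.85937
VBI_blend = 0.63 * 1.28019 + 0.37 * 1.85937 = 1.49449
visc_blend = exp(exp(1.49449)) - 0.8 = 85.43

85.43 cSt


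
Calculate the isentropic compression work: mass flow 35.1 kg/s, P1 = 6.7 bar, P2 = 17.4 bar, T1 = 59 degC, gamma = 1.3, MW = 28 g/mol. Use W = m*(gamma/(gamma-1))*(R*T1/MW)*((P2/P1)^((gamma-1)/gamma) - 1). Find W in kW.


Isentropic work: W = m*(gamma/(gamma-1))*(R*T1/MW)*((P2/P1)^((gamma-1)/gamma) - 1)
T1 = 59 + 273.15 = 332.15 K
Pressure ratio = 17.4 / 6.7 = 2.59701
Exponent = (1.3 - 1)/1.3 = 0.230769
(P2/P1)^exp - 1 = 2.59701^0.230769 - 1 = 0.246372
W = 35.1 * 1.3 / 0.3 * 8.314 * 332.15 / 28 * 0.246372 = 3696

3696 kW


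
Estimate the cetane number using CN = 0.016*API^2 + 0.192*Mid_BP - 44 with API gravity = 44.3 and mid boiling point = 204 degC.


CN = 0.016 * 44.3^2 + 0.192 * 204 - 44
CN = 31.39984 + 39.168 - 44 = 26.56784

26.56784


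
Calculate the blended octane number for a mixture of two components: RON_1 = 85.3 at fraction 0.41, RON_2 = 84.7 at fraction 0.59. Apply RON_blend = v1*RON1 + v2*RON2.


Linear blending: RON_blend = sum(vi * RONi)
Contribution 1: 0.41 * 85.3 = 34.973
Contribution 2: 0.59 * 84.7 = 49.973
RON_blend = 34.973 + 49.973 = 84.946

84.946


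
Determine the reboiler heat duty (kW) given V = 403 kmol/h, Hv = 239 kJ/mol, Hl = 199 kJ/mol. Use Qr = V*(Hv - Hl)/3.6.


Qr = 403 * (239 - 199) / 3.6 = 403 * 40 / 3.6 = 4478

4478 kW


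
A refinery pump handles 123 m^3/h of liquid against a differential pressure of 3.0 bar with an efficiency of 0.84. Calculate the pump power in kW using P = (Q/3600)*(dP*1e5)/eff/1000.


Q = 123 / 3600 = 0.0341667 m^3/s
P = 0.0341667 * (3.0 * 1e5) / 0.84 / 1000 = 12.20

12.20 kW


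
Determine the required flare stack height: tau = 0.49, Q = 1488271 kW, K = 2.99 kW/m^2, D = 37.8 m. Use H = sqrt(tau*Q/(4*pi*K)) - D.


tau*Q/(4*pi*K) = 0.49 * 1488271 / (4 * pi * 2.99) = 19408.7
sqrt(19408.7) = 139.315
H = 139.315 - 37.8 = 101.5

101.5 m


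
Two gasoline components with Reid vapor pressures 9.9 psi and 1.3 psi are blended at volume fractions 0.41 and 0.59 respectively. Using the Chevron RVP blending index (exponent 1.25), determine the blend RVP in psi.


Chevron index: RVP_blend = (sum xi*RVPi^1.25)^(1/1.25)
RVP^1.25 terms: 0.41 * 9.9^1.25 + 0.59 * 1.3^1.25 = 8.01892
RVP_blend = 8.01892^(1/1.25) = 5.288

5.288 psi


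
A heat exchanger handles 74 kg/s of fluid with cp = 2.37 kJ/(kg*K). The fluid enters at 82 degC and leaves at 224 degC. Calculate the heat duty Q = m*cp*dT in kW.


Q = m_dot * cp * delta_T
delta_T = 224 - 82 = 142 K
Q = 74 * 2.37 * 142
= 175.38 * 142
= 24903.96 kW

24903.96 kW


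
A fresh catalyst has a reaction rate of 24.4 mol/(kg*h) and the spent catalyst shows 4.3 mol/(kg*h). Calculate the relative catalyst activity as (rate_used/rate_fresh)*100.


Activity (%) = (rate_used / rate_fresh) * 100
rate_used = 4.3, rate_fresh = 24.4
= (4.3 / 24.4) * 100
= 0.1762 * 100 = 17.62

17.62 %


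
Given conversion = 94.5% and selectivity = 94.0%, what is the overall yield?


Overall yield = conversion (%) * selectivity (%) / 100
Conversion = 94.5%, Selectivity = 94.0%
Y = 94.5 * 94.0 / 100
= 88.83 %

88.83 %


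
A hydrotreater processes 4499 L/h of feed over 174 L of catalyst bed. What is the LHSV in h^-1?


LHSV = volumetric feed rate / catalyst volume
= 4499 L/h / 174 L
= 25.86 h^-1

25.86 h^-1


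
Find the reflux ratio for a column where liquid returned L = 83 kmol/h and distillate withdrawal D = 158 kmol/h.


Reflux ratio definition: R = L / D (liquid returned / distillate withdrawn)
L = 83 kmol/h, D = 158 kmol/h
R = 83 / 158 = 0.5253

0.5253


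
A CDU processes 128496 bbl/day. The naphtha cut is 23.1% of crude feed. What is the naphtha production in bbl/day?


Crude throughput = 128496 bbl/day
Fraction yield = 23.1%
yield = throughput * fraction / 100
yield = 128496 * 23.1 / 100 = 29682.576

29682.576 bbl/day


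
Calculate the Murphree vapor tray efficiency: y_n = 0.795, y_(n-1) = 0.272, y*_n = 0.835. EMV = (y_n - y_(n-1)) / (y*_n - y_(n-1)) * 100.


Murphree vapor efficiency: EMV = (y_n - y_(n-1)) / (y*_n - y_(n-1)) * 100
EMV = (0.795 - 0.272) / (0.835 - 0.272) * 100 = 0.523 / 0.563 * 100 = 92.90

92.90 %


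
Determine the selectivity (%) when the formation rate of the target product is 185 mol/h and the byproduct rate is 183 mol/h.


Selectivity = desired / (desired + undesired) * 100
Total products = 185 + 183 = 368 mol/h
S = 185 / 368 * 100
= 0.5027 * 100
= 50.27 %

50.27 %


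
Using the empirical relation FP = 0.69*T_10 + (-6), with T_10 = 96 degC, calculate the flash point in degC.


FP = 0.69 * 96 + (-6) = 60.24

60.24 degC


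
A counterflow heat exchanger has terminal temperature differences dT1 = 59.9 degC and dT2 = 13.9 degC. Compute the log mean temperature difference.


LMTD = (dT1 - dT2) / ln(dT1/dT2)
= (59.9 - 13.9) / ln(59.9 / 13.9) = 46 / 1.46079 = 31.49

31.49 degC


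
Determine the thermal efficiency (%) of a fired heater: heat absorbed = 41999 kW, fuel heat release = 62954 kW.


Furnace efficiency = Q_absorbed / Q_fuel * 100
= 41999 / 62954 * 100 = 66.71

66.71 %


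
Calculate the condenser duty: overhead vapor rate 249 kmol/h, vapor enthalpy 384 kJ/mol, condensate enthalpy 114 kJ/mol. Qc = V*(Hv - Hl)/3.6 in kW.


Qc = 249 * (384 - 114) / 3.6 = 249 * 270 / 3.6 = 18680

18680 kW


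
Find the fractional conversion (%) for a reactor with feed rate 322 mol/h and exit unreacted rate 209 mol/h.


X = (F_in - F_out) / F_in * 100
Moles reacted = 322 - 209 = 113
X = 113 / 322 * 100
= 0.3509 * 100
= 35.09 %

35.09 %


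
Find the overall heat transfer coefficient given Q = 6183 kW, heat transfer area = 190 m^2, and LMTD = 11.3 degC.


From Q = U*A*LMTD, U = Q / (A * LMTD)
U = 6183 / (190 * 11.3) = 6183 / 2147 = 2.880

2.880 kW/(m^2*K)


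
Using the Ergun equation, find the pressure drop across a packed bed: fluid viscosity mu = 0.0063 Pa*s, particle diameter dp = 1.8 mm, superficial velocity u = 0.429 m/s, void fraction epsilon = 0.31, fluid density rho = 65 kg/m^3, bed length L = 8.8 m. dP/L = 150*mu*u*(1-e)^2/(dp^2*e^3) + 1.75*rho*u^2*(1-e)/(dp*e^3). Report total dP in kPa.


dp = 1.8 mm = 0.0018 m
Viscous term = 150*0.0063*0.429*(1-0.31)^2 / (0.0018^2*0.31^3) = 1999660
Inertial term = 1.75*65*0.429^2*(1-0.31) / (0.0018*0.31^3) = 269375
dP/L = 1999660 + 269375 = 2269040 Pa/m
dP = 2269040 * 8.8 / 1000 = 19970 kPa

19970 kPa


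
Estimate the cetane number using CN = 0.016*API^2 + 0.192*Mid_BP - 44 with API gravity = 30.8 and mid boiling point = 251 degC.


CN = 0.016 * 30.8^2 + 0.192 * 251 - 44
CN = 15.17824 + 48.192 - 44 = 19.37024

19.37024


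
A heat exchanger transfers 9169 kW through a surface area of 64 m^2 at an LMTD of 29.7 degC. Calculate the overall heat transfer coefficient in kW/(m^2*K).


From Q = U*A*LMTD, U = Q / (A * LMTD)
U = 9169 / (64 * 29.7) = 9169 / 1900.8 = 4.824

4.824 kW/(m^2*K)


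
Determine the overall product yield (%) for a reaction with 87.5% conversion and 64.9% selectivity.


Overall yield = conversion (%) * selectivity (%) / 100
Conversion = 87.5%, Selectivity = 64.9%
Y = 87.5 * 64.9 / 100
= 56.7875 %

56.7875 %


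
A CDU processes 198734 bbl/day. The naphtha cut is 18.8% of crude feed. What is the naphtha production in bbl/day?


Crude throughput = 198734 bbl/day
Fraction yield = 18.8%
yield = throughput * fraction / 100
yield = 198734 * 18.8 / 100 = 37361.992

37361.992 bbl/day


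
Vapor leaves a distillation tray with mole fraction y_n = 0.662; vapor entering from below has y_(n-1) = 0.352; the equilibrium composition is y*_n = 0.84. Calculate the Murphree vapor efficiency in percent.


Murphree vapor efficiency: EMV = (y_n - y_(n-1)) / (y*_n - y_(n-1)) * 100
EMV = (0.662 - 0.352) / (0.84 - 0.352) * 100 = 0.31 / 0.488 * 100 = 63.52

63.52 %


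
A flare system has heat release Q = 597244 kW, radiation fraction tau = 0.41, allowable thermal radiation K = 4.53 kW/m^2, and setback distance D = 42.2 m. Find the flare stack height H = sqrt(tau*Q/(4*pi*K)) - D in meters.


tau*Q/(4*pi*K) = 0.41 * 597244 / (4 * pi * 4.53) = 4301.58
sqrt(4301.58) = 65.5864
H = 65.5864 - 42.2 = 23.39

23.39 m


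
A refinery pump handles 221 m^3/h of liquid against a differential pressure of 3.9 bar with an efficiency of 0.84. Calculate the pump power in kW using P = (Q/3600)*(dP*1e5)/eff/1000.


Q = 221 / 3600 = 0.0613889 m^3/s
P = 0.0613889 * (3.9 * 1e5) / 0.84 / 1000 = 28.50

28.50 kW


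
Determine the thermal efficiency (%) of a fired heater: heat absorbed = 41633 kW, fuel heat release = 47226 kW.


Furnace efficiency = Q_absorbed / Q_fuel * 100
= 41633 / 47226 * 100 = 88.16

88.16 %


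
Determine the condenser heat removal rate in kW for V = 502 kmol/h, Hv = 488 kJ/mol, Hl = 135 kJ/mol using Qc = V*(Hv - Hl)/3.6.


Qc = 502 * (488 - 135) / 3.6 = 502 * 353 / 3.6 = 49220

49220 kW


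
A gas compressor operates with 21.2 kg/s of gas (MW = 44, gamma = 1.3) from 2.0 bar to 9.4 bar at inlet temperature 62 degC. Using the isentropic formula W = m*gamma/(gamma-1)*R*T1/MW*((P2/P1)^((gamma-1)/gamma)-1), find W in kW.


Isentropic work: W = m*(gamma/(gamma-1))*(R*T1/MW)*((P2/P1)^((gamma-1)/gamma) - 1)
T1 = 62 + 273.15 = 335.15 K
Pressure ratio = 9.4 / 2.0 = 4.7
Exponent = (1.3 - 1)/1.3 = 0.230769
(P2/P1)^exp - 1 = 4.7^0.230769 - 1 = 0.429221
W = 21.2 * 1.3 / 0.3 * 8.314 * 335.15 / 44 * 0.429221 = 2497

2497 kW


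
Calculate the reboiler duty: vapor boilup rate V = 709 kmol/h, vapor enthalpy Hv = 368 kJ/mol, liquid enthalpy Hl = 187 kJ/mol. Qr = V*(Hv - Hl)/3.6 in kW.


Qr = 709 * (368 - 187) / 3.6 = 709 * 181 / 3.6 = 35650

35650 kW


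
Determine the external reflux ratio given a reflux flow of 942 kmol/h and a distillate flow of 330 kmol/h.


Reflux ratio definition: R = L / D (liquid returned / distillate withdrawn)
L = 942 kmol/h, D = 330 kmol/h
R = 942 / 330 = 2.855

2.855


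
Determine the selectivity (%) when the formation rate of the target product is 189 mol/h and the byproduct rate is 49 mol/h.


Selectivity = desired / (desired + undesired) * 100
Total products = 189 + 49 = 238 mol/h
S = 189 / 238 * 100
= 0.7941 * 100
= 79.41 %

79.41 %


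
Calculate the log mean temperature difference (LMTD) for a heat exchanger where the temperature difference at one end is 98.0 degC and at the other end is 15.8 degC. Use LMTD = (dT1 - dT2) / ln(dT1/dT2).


LMTD = (dT1 - dT2) / ln(dT1/dT2)
= (98.0 - 15.8) / ln(98.0 / 15.8) = 82.2 / 1.82496 = 45.04

45.04 degC


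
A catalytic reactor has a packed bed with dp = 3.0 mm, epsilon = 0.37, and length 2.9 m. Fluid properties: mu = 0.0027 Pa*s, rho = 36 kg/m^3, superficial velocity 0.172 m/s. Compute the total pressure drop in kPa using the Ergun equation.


dp = 3.0 mm = 0.003 m
Viscous term = 150*0.0027*0.172*(1-0.37)^2 / (0.003^2*0.37^3) = 60648.1
Inertial term = 1.75*36*0.172^2*(1-0.37) / (0.003*0.37^3) = 7727.01
dP/L = 60648.1 + 7727.01 = 68375.1 Pa/m
dP = 68375.1 * 2.9 / 1000 = 198.3 kPa

198.3 kPa


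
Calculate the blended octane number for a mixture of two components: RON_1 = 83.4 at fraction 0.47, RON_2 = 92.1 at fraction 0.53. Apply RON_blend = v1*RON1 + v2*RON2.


Linear blending: RON_blend = sum(vi * RONi)
Contribution 1: 0.47 * 83.4 = 39.198
Contribution 2: 0.53 * 92.1 = 48.813
RON_blend = 39.198 + 48.813 = 88.011

88.011


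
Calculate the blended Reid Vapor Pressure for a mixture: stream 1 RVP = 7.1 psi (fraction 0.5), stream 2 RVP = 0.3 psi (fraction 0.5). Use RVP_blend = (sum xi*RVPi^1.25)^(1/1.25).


Chevron index: RVP_blend = (sum xi*RVPi^1.25)^(1/1.25)
RVP^1.25 terms: 0.5 * 7.1^1.25 + 0.5 * 0.3^1.25 = 5.90587
RVP_blend = 5.90587^(1/1.25) = 4.140

4.140 psi


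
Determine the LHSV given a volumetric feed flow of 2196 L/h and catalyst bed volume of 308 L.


LHSV = volumetric feed rate / catalyst volume
= 2196 L/h / 308 L
= 7.130 h^-1

7.130 h^-1


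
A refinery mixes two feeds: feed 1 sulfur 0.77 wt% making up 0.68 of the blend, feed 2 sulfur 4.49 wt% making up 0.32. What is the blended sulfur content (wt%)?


Linear sulfur blending: S_blend = x1*S1 + x2*S2
Contribution 1: 0.68 * 0.77 = 0.5236 wt%
Contribution 2: 0.32 * 4.49 = 1.4368 wt%
S_blend = 0.5236 + 1.4368 = 1.9604

1.9604 wt%


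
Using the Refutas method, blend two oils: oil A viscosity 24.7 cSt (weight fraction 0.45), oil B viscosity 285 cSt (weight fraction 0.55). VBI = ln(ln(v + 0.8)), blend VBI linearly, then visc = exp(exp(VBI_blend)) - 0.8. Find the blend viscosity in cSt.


Refutas method: VBN_i = 14.534*ln(ln(visc_i + 0.8)) + 10.975, blended linearly by mass fraction; since VBN is linear in VBI_i = ln(ln(visc_i + 0.8)) and the fractions sum to 1, blend VBI directly: visc = exp(exp(VBI_blend)) - 0.8
VBI_1 = ln(ln(24.7 + 0.8)) = 1.17517
VBI_2 = ln(ln(285 + 0.8)) = 1.73259
VBI_blend = 0.45 * 1.17517 + 0.55 * 1.73259 = 1.48175
visc_blend = exp(exp(1.48175)) - 0.8 = 80.70

80.70 cSt


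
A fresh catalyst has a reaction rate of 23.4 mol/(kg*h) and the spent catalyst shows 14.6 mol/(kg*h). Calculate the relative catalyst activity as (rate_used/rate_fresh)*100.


Activity (%) = (rate_used / rate_fresh) * 100
rate_used = 14.6, rate_fresh = 23.4
= (14.6 / 23.4) * 100
= 0.6239 * 100 = 62.39

62.39 %


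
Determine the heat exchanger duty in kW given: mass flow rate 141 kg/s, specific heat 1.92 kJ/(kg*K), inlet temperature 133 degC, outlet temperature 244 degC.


Q = m_dot * cp * delta_T
delta_T = 244 - 133 = 111 K
Q = 141 * 1.92 * 111
= 270.72 * 111
= 30049.92 kW

30049.92 kW


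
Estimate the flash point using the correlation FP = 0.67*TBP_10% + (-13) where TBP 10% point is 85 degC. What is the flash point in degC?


FP = 0.67 * 85 + (-13) = 43.95

43.95 degC


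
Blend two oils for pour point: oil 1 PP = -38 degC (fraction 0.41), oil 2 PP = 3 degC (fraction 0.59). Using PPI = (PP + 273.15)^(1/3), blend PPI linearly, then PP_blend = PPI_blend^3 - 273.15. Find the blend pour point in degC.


PPI_1 = (-38 + 273.15)^(1/3) = 6.172318
PPI_2 = (3 + 273.15)^(1/3) = 6.512009
PPI_blend = 0.41 * 6.172318 + 0.59 * 6.512009 = 6.372736
PP_blend = 6.372736^3 - 273.15 = 258.8081 - 273.15 = -14.34

-14.34 degC


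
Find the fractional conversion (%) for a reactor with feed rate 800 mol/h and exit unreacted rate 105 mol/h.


X = (F_in - F_out) / F_in * 100
Moles reacted = 800 - 105 = 695
X = 695 / 800 * 100
= 0.8688 * 100
= 86.88 %

86.88 %


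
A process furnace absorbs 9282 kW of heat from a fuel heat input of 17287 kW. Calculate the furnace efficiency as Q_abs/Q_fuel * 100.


Furnace efficiency = Q_absorbed / Q_fuel * 100
= 9282 / 17287 * 100 = 53.69

53.69 %


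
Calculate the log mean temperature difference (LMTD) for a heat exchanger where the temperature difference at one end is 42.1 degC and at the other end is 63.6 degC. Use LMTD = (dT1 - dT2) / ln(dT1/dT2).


LMTD = (dT1 - dT2) / ln(dT1/dT2)
= (42.1 - 63.6) / ln(42.1 / 63.6) = -21.5 / -0.412566 = 52.11

52.11 degC


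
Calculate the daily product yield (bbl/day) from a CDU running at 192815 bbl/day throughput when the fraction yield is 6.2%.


Crude throughput = 192815 bbl/day
Fraction yield = 6.2%
yield = throughput * fraction / 100
yield = 192815 * 6.2 / 100 = 11954.53

11954.53 bbl/day


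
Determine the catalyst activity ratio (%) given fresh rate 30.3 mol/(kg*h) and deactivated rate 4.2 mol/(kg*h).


Activity (%) = (rate_used / rate_fresh) * 100
rate_used = 4.2, rate_fresh = 30.3
= (4.2 / 30.3) * 100
= 0.1386 * 100 = 13.86

13.86 %


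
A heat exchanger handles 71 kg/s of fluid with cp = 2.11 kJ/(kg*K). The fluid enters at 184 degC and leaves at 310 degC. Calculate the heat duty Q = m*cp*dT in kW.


Q = m_dot * cp * delta_T
delta_T = 310 - 184 = 126 K
Q = 71 * 2.11 * 126
= 149.81 * 126
= 18876.06 kW

18876.06 kW


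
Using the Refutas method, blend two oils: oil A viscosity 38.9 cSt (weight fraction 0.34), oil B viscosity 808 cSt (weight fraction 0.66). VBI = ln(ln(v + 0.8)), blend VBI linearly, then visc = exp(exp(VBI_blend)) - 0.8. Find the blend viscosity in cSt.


Refutas method: VBN_i = 14.534*ln(ln(visc_i + 0.8)) + 10.975, blended linearly by mass fraction; since VBN is linear in VBI_i = ln(ln(visc_i + 0.8)) and the fractions sum to 1, blend VBI directly: visc = exp(exp(VBI_blend)) - 0.8
VBI_1 = ln(ln(38.9 + 0.8)) = 1.30328
VBI_2 = ln(ln(808 + 0.8)) = 1.90144
VBI_blend = 0.34 * 1.30328 + 0.66 * 1.90144 = 1.69807
visc_blend = exp(exp(1.69807)) - 0.8 = 235.1

235.1 cSt


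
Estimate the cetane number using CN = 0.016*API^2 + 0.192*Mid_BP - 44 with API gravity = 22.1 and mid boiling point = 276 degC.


CN = 0.016 * 22.1^2 + 0.192 * 276 - 44
CN = 7.81456 + 52.992 - 44 = 16.80656

16.80656


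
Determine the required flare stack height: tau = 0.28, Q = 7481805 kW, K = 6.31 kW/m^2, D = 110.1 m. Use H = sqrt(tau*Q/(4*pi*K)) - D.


tau*Q/(4*pi*K) = 0.28 * 7481805 / (4 * pi * 6.31) = 26419.5
sqrt(26419.5) = 162.541
H = 162.541 - 110.1 = 52.44

52.44 m


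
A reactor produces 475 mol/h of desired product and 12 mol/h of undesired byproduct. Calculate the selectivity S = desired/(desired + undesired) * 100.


Selectivity = desired / (desired + undesired) * 100
Total products = 475 + 12 = 487 mol/h
S = 475 / 487 * 100
= 0.9754 * 100
= 97.54 %

97.54 %


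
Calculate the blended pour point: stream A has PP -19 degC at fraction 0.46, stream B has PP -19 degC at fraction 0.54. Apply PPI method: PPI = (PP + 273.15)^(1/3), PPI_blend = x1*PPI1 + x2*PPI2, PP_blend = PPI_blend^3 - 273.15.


PPI_1 = (-19 + 273.15)^(1/3) = 6.334272
PPI_2 = (-19 + 273.15)^(1/3) = 6.334272
PPI_blend = 0.46 * 6.334272 + 0.54 * 6.334272 = 6.334272
PP_blend = 6.334272^3 - 273.15 = 254.15 - 273.15 = -19

-19 degC


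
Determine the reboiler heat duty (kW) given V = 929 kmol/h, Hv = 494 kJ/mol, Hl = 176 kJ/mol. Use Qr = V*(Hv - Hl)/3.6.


Qr = 929 * (494 - 176) / 3.6 = 929 * 318 / 3.6 = 82060

82060 kW


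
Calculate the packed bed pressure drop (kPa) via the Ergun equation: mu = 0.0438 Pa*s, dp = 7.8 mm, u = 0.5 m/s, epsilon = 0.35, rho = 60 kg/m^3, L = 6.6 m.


dp = 7.8 mm = 0.0078 m
Viscous term = 150*0.0438*0.5*(1-0.35)^2 / (0.0078^2*0.35^3) = 532070
Inertial term = 1.75*60*0.5^2*(1-0.35) / (0.0078*0.35^3) = 51020.4
dP/L = 532070 + 51020.4 = 583090 Pa/m
dP = 583090 * 6.6 / 1000 = 3848 kPa

3848 kPa


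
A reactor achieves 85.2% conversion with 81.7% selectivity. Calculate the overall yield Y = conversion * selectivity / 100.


Overall yield = conversion (%) * selectivity (%) / 100
Conversion = 85.2%, Selectivity = 81.7%
Y = 85.2 * 81.7 / 100
= 69.6084 %

69.6084 %


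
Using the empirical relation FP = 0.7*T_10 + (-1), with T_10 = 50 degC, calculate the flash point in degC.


FP = 0.7 * 50 + (-1) = 34

34 degC


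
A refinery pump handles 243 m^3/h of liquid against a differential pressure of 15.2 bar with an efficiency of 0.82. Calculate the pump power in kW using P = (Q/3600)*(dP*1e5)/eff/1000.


Q = 243 / 3600 = 0.0675 m^3/s
P = 0.0675 * (15.2 * 1e5) / 0.82 / 1000 = 125.1

125.1 kW


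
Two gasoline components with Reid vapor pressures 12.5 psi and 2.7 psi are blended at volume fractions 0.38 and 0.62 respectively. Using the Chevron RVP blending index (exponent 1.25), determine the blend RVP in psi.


Chevron index: RVP_blend = (sum xi*RVPi^1.25)^(1/1.25)
RVP^1.25 terms: 0.38 * 12.5^1.25 + 0.62 * 2.7^1.25 = 11.0773
RVP_blend = 11.0773^(1/1.25) = 6.848

6.848 psi


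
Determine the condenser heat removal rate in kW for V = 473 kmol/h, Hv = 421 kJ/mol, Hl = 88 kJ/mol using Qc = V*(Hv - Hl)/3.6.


Qc = 473 * (421 - 88) / 3.6 = 473 * 333 / 3.6 = 43750

43750 kW


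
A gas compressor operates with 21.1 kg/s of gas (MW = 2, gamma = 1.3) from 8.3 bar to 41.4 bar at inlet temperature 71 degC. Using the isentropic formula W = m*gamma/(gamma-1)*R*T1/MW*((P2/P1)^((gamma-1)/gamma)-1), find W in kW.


Isentropic work: W = m*(gamma/(gamma-1))*(R*T1/MW)*((P2/P1)^((gamma-1)/gamma) - 1)
T1 = 71 + 273.15 = 344.15 K
Pressure ratio = 41.4 / 8.3 = 4.98795
Exponent = (1.3 - 1)/1.3 = 0.230769
(P2/P1)^exp - 1 = 4.98795^0.230769 - 1 = 0.448968
W = 21.1 * 1.3 / 0.3 * 8.314 * 344.15 / 2 * 0.448968 = 58730

58730 kW


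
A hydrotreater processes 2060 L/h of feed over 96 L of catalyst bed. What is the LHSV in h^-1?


LHSV = volumetric feed rate / catalyst volume
= 2060 L/h / 96 L
= 21.46 h^-1

21.46 h^-1


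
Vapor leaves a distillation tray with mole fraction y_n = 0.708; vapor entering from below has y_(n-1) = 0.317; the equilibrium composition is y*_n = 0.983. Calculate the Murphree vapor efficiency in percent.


Murphree vapor efficiency: EMV = (y_n - y_(n-1)) / (y*_n - y_(n-1)) * 100
EMV = (0.708 - 0.317) / (0.983 - 0.317) * 100 = 0.391 / 0.666 * 100 = 58.71

58.71 %


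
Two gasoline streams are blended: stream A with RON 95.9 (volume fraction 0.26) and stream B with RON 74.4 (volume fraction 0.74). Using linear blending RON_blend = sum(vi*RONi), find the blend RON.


Linear blending: RON_blend = sum(vi * RONi)
Contribution 1: 0.26 * 95.9 = 24.934
Contribution 2: 0.74 * 74.4 = 55.056
RON_blend = 24.934 + 55.056 = 79.99

79.99


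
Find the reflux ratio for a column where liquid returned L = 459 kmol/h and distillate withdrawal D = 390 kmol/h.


Reflux ratio definition: R = L / D (liquid returned / distillate withdrawn)
L = 459 kmol/h, D = 390 kmol/h
R = 459 / 390 = 1.177

1.177


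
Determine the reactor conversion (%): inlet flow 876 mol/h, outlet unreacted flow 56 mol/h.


X = (F_in - F_out) / F_in * 100
Moles reacted = 876 - 56 = 820
X = 820 / 876 * 100
= 0.9361 * 100
= 93.61 %

93.61 %


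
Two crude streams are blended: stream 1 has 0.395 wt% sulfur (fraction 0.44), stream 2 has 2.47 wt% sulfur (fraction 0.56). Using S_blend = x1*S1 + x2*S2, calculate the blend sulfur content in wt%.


Linear sulfur blending: S_blend = x1*S1 + x2*S2
Contribution 1: 0.44 * 0.395 = 0.1738 wt%
Contribution 2: 0.56 * 2.47 = 1.3832 wt%
S_blend = 0.1738 + 1.3832 = 1.557

1.557 wt%


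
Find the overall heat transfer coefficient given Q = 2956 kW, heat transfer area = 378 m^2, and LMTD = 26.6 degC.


From Q = U*A*LMTD, U = Q / (A * LMTD)
U = 2956 / (378 * 26.6) = 2956 / 10054.8 = 0.2940

0.2940 kW/(m^2*K)


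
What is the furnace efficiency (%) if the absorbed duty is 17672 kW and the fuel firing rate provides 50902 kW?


Furnace efficiency = Q_absorbed / Q_fuel * 100
= 17672 / 50902 * 100 = 34.72

34.72 %


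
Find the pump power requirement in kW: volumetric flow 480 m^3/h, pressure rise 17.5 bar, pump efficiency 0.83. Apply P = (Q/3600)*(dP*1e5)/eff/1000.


Q = 480 / 3600 = 0.133333 m^3/s
P = 0.133333 * (17.5 * 1e5) / 0.83 / 1000 = 281.1

281.1 kW


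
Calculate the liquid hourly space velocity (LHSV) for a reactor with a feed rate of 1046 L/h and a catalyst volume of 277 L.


LHSV = volumetric feed rate / catalyst volume
= 1046 L/h / 277 L
= 3.776 h^-1

3.776 h^-1
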